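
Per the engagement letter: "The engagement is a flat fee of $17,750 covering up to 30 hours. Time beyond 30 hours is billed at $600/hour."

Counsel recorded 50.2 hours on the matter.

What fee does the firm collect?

$29,870.00

Flat fee: $17,750.00
Excess hours: 50.2 − 30 = 20.2
Overrun: 20.2 × $600 = $12,120.00
Total: $17,750.00 + $12,120.00 = $29,870.00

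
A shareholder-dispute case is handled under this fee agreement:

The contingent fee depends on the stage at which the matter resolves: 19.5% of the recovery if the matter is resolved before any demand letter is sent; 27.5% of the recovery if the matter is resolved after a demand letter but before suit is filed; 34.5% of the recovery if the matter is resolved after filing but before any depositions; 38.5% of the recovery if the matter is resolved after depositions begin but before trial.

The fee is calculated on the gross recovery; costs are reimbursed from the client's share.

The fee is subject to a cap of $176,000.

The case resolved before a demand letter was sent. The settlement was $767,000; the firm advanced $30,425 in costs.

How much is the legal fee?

Fee base is the gross recovery, $767,000; costs are reimbursed separately.
The matter resolved before a demand letter was sent, so the 19.5% rate applies.
$767,000 × 19.5% = $149,565.00
$149,565.00 is under the $176,000 cap.

$149,565.00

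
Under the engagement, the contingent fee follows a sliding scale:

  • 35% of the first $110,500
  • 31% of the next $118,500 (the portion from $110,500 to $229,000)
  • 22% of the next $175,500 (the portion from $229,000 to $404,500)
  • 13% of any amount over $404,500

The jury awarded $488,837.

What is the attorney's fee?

$124,983.81

First $110,500 at 35% = $38,675.00
Next $118,500 at 31% = $36,735.00
Next $175,500 at 22% = $38,610.00
Remaining $84,337 at 13% = $10,963.81
Fee: $38,675.00 + $36,735.00 + $38,610.00 + $10,963.81 = $124,983.81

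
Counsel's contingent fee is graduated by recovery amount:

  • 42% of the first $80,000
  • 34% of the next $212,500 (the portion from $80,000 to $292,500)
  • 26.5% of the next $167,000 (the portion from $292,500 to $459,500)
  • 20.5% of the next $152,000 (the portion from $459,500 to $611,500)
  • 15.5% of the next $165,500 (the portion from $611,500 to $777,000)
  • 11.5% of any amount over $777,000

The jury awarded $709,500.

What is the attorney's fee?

$196,455.00

First $80,000 at 42% = $33,600.00
Next $212,500 at 34% = $72,250.00
Next $167,000 at 26.5% = $44,255.00
Next $152,000 at 20.5% = $31,160.00
Remaining $98,000 at 15.5% = $15,190.00
Fee: $33,600.00 + $72,250.00 + $44,255.00 + $31,160.00 + $15,190.00 = $196,455.00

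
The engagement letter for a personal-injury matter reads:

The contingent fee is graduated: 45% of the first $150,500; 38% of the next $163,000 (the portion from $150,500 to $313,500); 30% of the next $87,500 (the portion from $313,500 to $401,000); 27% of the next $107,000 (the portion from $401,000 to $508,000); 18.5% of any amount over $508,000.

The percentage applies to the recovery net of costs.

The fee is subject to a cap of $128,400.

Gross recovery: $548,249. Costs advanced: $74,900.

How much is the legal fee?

Fee base (net of costs): $548,249 − $74,900 = $473,349
First $150,500 at 45% = $67,725.00
Next $163,000 at 38% = $61,940.00
Next $87,500 at 30% = $26,250.00
Remaining $72,349 at 27% = $19,534.23
Fee: $67,725.00 + $61,940.00 + $26,250.00 + $19,534.23 = $175,449.23
$175,449.23 exceeds the $128,400 cap, so the fee is capped at $128,400.00.

$128,400.00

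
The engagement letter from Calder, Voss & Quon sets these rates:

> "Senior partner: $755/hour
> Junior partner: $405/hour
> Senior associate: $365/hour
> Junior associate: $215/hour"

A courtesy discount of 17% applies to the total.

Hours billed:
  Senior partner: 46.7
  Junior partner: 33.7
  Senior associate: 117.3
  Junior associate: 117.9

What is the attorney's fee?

Senior partner: 46.7 × $755 = $35,258.50
Junior partner: 33.7 × $405 = $13,648.50
Senior associate: 117.3 × $365 = $42,814.50
Junior associate: 117.9 × $215 = $25,348.50
Subtotal: $117,070.00
Less 17% discount: −$19,901.90
Total: $117,070.00 − $19,901.90 = $97,168.10

$97,168.10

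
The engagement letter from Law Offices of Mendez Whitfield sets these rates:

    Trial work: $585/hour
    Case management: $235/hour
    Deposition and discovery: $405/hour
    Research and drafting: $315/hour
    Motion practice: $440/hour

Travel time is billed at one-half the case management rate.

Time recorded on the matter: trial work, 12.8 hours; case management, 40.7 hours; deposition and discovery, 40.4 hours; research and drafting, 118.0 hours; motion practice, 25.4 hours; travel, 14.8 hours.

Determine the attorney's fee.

$83,499.50

Trial work: 12.8 × $585 = $7,488.00
Case management: 40.7 × $235 = $9,564.50
Deposition and discovery: 40.4 × $405 = $16,362.00
Research and drafting: 118.0 × $315 = $37,170.00
Motion practice: 25.4 × $440 = $11,176.00
Subtotal: $7,488.00 + $9,564.50 + $16,362.00 + $37,170.00 + $11,176.00 = $81,760.50
Travel: 14.8 × ($235 ÷ 2) = 14.8 × $117.50 = $1,739.00
Total: $81,760.50 + $1,739.00 = $83,499.50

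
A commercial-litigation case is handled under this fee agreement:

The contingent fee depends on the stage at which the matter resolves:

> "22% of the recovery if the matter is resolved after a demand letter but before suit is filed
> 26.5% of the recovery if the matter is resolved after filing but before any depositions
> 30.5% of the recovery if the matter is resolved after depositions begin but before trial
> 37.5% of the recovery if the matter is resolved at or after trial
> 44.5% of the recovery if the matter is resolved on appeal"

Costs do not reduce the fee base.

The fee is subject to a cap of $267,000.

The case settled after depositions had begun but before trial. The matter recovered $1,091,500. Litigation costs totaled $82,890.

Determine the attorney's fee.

Fee base is the gross recovery, $1,091,500; costs are reimbursed separately.
The matter settled after depositions had begun but before trial, so the 30.5% rate applies.
$1,091,500 × 30.5% = $332,907.50
$332,907.50 exceeds the $267,000 cap, so the fee is capped at $267,000.00.

$267,000.00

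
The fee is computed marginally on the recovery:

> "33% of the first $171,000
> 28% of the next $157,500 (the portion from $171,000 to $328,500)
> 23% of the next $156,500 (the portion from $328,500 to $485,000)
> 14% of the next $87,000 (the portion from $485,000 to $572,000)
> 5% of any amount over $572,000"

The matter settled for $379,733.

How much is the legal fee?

$112,313.59

First $171,000 at 33% = $56,430.00
Next $157,500 at 28% = $44,100.00
Remaining $51,233 at 23% = $11,783.59
Fee: $56,430.00 + $44,100.00 + $11,783.59 = $112,313.59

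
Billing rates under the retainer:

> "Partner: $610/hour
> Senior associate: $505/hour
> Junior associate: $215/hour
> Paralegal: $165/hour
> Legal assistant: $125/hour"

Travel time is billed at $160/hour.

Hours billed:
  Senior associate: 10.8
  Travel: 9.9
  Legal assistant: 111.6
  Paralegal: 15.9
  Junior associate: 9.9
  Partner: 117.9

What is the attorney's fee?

$97,659.00

Partner: 117.9 × $610 = $71,919.00
Senior associate: 10.8 × $505 = $5,454.00
Junior associate: 9.9 × $215 = $2,128.50
Paralegal: 15.9 × $165 = $2,623.50
Legal assistant: 111.6 × $125 = $13,950.00
Subtotal: $71,919.00 + $5,454.00 + $2,128.50 + $2,623.50 + $13,950.00 = $96,075.00
Travel: 9.9 × $160 = $1,584.00
Total: $96,075.00 + $1,584.00 = $97,659.00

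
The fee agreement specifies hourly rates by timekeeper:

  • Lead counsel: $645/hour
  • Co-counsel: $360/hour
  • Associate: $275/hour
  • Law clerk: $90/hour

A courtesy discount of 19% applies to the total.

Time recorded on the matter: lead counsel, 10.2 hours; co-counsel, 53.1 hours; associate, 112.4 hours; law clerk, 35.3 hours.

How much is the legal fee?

$48,423.42

Lead counsel: 10.2 × $645 = $6,579.00
Co-counsel: 53.1 × $360 = $19,116.00
Associate: 112.4 × $275 = $30,910.00
Law clerk: 35.3 × $90 = $3,177.00
Subtotal: $59,782.00
Less 19% discount: −$11,358.58
Total: $59,782.00 − $11,358.58 = $48,423.42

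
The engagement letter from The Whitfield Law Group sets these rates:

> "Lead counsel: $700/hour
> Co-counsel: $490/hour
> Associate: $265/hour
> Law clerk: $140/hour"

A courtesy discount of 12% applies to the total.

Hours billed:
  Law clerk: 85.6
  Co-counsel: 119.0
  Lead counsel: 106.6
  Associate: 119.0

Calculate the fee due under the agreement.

Lead counsel: 106.6 × $700 = $74,620.00
Co-counsel: 119.0 × $490 = $58,310.00
Associate: 119.0 × $265 = $31,535.00
Law clerk: 85.6 × $140 = $11,984.00
Subtotal: $176,449.00
Less 12% discount: −$21,173.88
Total: $176,449.00 − $21,173.88 = $155,275.12

$155,275.12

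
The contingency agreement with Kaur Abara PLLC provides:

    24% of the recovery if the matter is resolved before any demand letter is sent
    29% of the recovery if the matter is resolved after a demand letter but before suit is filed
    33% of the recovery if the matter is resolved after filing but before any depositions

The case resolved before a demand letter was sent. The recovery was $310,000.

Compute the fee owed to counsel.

$74,400.00

The matter resolved before a demand letter was sent, so the 24% rate applies.
$310,000 × 24% = $74,400.00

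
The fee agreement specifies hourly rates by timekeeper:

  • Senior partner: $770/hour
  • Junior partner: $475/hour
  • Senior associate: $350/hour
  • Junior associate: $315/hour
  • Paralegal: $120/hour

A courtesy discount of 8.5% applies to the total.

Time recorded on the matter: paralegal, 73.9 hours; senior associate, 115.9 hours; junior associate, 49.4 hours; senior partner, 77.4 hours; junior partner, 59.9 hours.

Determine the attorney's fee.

Senior partner: 77.4 × $770 = $59,598.00
Junior partner: 59.9 × $475 = $28,452.50
Senior associate: 115.9 × $350 = $40,565.00
Junior associate: 49.4 × $315 = $15,561.00
Paralegal: 73.9 × $120 = $8,868.00
Subtotal: $153,044.50
Less 8.5% discount: −$13,008.78
Total: $153,044.50 − $13,008.78 = $140,035.72

$140,035.72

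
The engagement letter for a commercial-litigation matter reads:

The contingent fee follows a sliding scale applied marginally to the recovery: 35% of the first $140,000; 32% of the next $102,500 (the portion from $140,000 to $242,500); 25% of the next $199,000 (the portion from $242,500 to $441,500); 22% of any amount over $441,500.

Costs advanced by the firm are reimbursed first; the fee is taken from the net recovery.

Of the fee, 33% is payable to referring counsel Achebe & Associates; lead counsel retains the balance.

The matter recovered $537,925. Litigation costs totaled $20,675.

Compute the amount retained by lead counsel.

$99,304.05

Fee base (net of costs): $537,925 − $20,675 = $517,250
First $140,000 at 35% = $49,000.00
Next $102,500 at 32% = $32,800.00
Next $199,000 at 25% = $49,750.00
Remaining $75,750 at 22% = $16,665.00
Fee: $49,000.00 + $32,800.00 + $49,750.00 + $16,665.00 = $148,215.00
Referral share: 33% of $148,215.00 = $48,910.95; lead counsel retains $148,215.00 − $48,910.95 = $99,304.05.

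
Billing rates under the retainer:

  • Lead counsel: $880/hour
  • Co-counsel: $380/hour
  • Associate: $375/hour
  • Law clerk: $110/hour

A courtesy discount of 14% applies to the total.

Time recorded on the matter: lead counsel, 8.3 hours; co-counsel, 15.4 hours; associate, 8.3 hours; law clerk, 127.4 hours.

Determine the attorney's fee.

$26,042.95

Lead counsel: 8.3 × $880 = $7,304.00
Co-counsel: 15.4 × $380 = $5,852.00
Associate: 8.3 × $375 = $3,112.50
Law clerk: 127.4 × $110 = $14,014.00
Subtotal: $30,282.50
Less 14% discount: −$4,239.55
Total: $30,282.50 − $4,239.55 = $26,042.95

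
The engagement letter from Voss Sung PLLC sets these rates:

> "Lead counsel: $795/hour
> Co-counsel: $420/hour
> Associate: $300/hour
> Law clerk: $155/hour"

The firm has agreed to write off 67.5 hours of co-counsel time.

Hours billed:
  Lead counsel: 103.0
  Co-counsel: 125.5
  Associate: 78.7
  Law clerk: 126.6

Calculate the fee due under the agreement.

Lead counsel: 103.0 × $795 = $81,885.00
Co-counsel: 125.5 × $420 = $52,710.00
Associate: 78.7 × $300 = $23,610.00
Law clerk: 126.6 × $155 = $19,623.00
Subtotal: $177,828.00
Write-off: 67.5 × $420 = $28,350.00
Total: $177,828.00 − $28,350.00 = $149,478.00

$149,478.00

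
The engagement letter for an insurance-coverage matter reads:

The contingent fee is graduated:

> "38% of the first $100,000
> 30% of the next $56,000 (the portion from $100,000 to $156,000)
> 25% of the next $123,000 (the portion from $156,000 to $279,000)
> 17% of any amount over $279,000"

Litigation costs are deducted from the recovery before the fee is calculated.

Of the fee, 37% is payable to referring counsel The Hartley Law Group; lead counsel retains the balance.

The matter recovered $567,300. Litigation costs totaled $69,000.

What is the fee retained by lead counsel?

$77,383.53

Fee base (net of costs): $567,300 − $69,000 = $498,300
First $100,000 at 38% = $38,000.00
Next $56,000 at 30% = $16,800.00
Next $123,000 at 25% = $30,750.00
Remaining $219,300 at 17% = $37,281.00
Fee: $38,000.00 + $16,800.00 + $30,750.00 + $37,281.00 = $122,831.00
Referral share: 37% of $122,831.00 = $45,447.47; lead counsel retains $122,831.00 − $45,447.47 = $77,383.53.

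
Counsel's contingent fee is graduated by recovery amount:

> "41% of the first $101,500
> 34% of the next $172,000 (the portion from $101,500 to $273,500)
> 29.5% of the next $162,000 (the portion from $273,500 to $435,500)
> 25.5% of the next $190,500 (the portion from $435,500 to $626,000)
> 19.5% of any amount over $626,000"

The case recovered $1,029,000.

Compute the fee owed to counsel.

First $101,500 at 41% = $41,615.00
Next $172,000 at 34% = $58,480.00
Next $162,000 at 29.5% = $47,790.00
Next $190,500 at 25.5% = $48,577.50
Remaining $403,000 at 19.5% = $78,585.00
Fee: $41,615.00 + $58,480.00 + $47,790.00 + $48,577.50 + $78,585.00 = $275,047.50

$275,047.50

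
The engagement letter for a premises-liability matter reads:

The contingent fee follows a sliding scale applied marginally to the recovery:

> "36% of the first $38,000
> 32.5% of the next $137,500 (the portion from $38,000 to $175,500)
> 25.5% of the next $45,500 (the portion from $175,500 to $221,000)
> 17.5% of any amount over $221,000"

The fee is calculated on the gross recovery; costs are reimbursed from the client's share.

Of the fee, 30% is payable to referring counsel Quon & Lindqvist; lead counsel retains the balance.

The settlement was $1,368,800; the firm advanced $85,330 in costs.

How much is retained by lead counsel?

$189,584.50

Fee base is the gross recovery, $1,368,800; costs are reimbursed separately.
First $38,000 at 36% = $13,680.00
Next $137,500 at 32.5% = $44,687.50
Next $45,500 at 25.5% = $11,602.50
Remaining $1,147,800 at 17.5% = $200,865.00
Fee: $13,680.00 + $44,687.50 + $11,602.50 + $200,865.00 = $270,835.00
Referral share: 30% of $270,835.00 = $81,250.50; lead counsel retains $270,835.00 − $81,250.50 = $189,584.50.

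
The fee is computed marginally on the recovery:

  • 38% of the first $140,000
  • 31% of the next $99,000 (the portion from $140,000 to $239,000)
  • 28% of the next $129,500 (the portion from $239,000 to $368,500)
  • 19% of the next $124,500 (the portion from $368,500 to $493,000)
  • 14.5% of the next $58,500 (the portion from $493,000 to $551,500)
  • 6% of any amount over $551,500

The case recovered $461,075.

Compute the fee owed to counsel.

$137,739.25

First $140,000 at 38% = $53,200.00
Next $99,000 at 31% = $30,690.00
Next $129,500 at 28% = $36,260.00
Remaining $92,575 at 19% = $17,589.25
Fee: $53,200.00 + $30,690.00 + $36,260.00 + $17,589.25 = $137,739.25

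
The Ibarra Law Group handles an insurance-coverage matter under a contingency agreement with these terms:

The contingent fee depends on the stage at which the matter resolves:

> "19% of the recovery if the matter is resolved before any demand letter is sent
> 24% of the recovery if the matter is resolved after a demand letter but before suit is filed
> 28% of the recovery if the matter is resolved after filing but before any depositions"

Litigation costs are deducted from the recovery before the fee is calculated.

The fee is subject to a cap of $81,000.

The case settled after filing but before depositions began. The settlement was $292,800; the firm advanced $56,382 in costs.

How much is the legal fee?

$66,197.04

Fee base (net of costs): $292,800 − $56,382 = $236,418
The matter settled after filing but before depositions began, so the 28% rate applies.
$236,418 × 28% = $66,197.04
$66,197.04 is under the $81,000 cap.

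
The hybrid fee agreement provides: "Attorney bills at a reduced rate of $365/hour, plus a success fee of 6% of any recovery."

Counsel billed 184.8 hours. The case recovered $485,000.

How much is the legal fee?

Hourly: 184.8 × $365 = $67,452.00
Success fee: 6% of $485,000 = $29,100.00
Total: $67,452.00 + $29,100.00 = $96,552.00

$96,552.00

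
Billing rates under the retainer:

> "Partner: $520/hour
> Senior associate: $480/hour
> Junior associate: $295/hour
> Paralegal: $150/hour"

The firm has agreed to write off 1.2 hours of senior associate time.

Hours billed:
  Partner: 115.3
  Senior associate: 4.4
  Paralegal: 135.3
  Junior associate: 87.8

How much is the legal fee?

$107,688.00

Partner: 115.3 × $520 = $59,956.00
Senior associate: 4.4 × $480 = $2,112.00
Junior associate: 87.8 × $295 = $25,901.00
Paralegal: 135.3 × $150 = $20,295.00
Subtotal: $108,264.00
Write-off: 1.2 × $480 = $576.00
Total: $108,264.00 − $576.00 = $107,688.00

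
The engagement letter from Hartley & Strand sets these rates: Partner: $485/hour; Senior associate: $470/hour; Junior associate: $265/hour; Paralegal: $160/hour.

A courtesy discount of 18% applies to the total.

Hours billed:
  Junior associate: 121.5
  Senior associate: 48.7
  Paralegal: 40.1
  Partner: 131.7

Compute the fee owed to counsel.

$102,809.14

Partner: 131.7 × $485 = $63,874.50
Senior associate: 48.7 × $470 = $22,889.00
Junior associate: 121.5 × $265 = $32,197.50
Paralegal: 40.1 × $160 = $6,416.00
Subtotal: $125,377.00
Less 18% discount: −$22,567.86
Total: $125,377.00 − $22,567.86 = $102,809.14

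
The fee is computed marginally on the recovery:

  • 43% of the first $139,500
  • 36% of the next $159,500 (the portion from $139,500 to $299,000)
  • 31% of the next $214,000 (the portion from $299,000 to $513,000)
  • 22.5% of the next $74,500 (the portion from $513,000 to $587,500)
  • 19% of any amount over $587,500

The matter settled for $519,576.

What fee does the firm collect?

$185,224.60

First $139,500 at 43% = $59,985.00
Next $159,500 at 36% = $57,420.00
Next $214,000 at 31% = $66,340.00
Remaining $6,576 at 22.5% = $1,479.60
Fee: $59,985.00 + $57,420.00 + $66,340.00 + $1,479.60 = $185,224.60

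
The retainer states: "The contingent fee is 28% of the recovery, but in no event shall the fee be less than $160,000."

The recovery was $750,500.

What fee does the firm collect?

28% of $750,500 = $210,140.00
That exceeds the $160,000 minimum.

$210,140.00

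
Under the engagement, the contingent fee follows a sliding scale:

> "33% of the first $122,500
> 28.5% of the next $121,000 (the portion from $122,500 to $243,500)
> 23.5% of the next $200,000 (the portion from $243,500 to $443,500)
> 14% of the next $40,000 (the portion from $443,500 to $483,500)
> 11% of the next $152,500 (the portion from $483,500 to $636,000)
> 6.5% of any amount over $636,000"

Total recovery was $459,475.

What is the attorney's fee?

$124,146.50

First $122,500 at 33% = $40,425.00
Next $121,000 at 28.5% = $34,485.00
Next $200,000 at 23.5% = $47,000.00
Remaining $15,975 at 14% = $2,236.50
Fee: $40,425.00 + $34,485.00 + $47,000.00 + $2,236.50 = $124,146.50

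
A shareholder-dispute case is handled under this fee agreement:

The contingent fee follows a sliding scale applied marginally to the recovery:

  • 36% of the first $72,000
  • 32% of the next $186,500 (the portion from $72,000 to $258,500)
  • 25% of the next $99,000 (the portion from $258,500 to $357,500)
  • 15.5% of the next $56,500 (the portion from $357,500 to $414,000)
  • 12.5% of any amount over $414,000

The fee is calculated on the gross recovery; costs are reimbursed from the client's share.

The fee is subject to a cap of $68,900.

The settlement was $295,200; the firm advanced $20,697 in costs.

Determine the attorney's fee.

Fee base is the gross recovery, $295,200; costs are reimbursed separately.
First $72,000 at 36% = $25,920.00
Next $186,500 at 32% = $59,680.00
Remaining $36,700 at 25% = $9,175.00
Fee: $25,920.00 + $59,680.00 + $9,175.00 = $94,775.00
$94,775.00 exceeds the $68,900 cap, so the fee is capped at $68,900.00.

$68,900.00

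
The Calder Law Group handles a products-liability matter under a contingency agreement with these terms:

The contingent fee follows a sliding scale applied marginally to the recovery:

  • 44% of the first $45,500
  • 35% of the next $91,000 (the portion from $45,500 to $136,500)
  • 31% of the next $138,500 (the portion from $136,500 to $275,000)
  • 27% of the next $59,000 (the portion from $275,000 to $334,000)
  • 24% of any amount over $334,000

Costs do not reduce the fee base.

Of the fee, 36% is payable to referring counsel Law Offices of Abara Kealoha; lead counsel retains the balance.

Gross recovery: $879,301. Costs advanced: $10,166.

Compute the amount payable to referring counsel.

$86,978.61

Fee base is the gross recovery, $879,301; costs are reimbursed separately.
First $45,500 at 44% = $20,020.00
Next $91,000 at 35% = $31,850.00
Next $138,500 at 31% = $42,935.00
Next $59,000 at 27% = $15,930.00
Remaining $545,301 at 24% = $130,872.24
Fee: $20,020.00 + $31,850.00 + $42,935.00 + $15,930.00 + $130,872.24 = $241,607.24
Referral share: 36% of $241,607.24 = $86,978.61; lead counsel retains $241,607.24 − $86,978.61 = $154,628.63.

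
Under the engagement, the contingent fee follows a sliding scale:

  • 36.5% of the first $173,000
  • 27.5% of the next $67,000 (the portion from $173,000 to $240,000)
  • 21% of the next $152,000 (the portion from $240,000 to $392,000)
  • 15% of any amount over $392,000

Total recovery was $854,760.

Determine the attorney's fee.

First $173,000 at 36.5% = $63,145.00
Next $67,000 at 27.5% = $18,425.00
Next $152,000 at 21% = $31,920.00
Remaining $462,760 at 15% = $69,414.00
Fee: $63,145.00 + $18,425.00 + $31,920.00 + $69,414.00 = $182,904.00

$182,904.00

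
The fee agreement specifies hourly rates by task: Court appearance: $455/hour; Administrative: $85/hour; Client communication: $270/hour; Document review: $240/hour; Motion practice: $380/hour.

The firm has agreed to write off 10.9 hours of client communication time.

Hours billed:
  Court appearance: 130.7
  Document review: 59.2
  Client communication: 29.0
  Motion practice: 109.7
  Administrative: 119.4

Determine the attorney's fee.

Court appearance: 130.7 × $455 = $59,468.50
Administrative: 119.4 × $85 = $10,149.00
Client communication: 29.0 × $270 = $7,830.00
Document review: 59.2 × $240 = $14,208.00
Motion practice: 109.7 × $380 = $41,686.00
Subtotal: $133,341.50
Write-off: 10.9 × $270 = $2,943.00
Total: $133,341.50 − $2,943.00 = $130,398.50

$130,398.50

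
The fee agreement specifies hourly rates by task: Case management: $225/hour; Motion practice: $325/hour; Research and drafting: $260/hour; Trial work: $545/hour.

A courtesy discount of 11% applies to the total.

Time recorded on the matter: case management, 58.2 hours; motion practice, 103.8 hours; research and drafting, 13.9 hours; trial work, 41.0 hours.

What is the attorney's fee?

$64,782.21

Case management: 58.2 × $225 = $13,095.00
Motion practice: 103.8 × $325 = $33,735.00
Research and drafting: 13.9 × $260 = $3,614.00
Trial work: 41.0 × $545 = $22,345.00
Subtotal: $72,789.00
Less 11% discount: −$8,006.79
Total: $72,789.00 − $8,006.79 = $64,782.21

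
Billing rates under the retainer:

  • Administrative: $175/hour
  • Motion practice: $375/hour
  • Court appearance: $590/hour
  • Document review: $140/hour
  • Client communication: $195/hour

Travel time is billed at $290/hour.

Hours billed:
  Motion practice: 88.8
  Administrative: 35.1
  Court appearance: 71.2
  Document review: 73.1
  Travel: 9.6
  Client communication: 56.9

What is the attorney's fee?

$105,564.00

Administrative: 35.1 × $175 = $6,142.50
Motion practice: 88.8 × $375 = $33,300.00
Court appearance: 71.2 × $590 = $42,008.00
Document review: 73.1 × $140 = $10,234.00
Client communication: 56.9 × $195 = $11,095.50
Subtotal: $6,142.50 + $33,300.00 + $42,008.00 + $10,234.00 + $11,095.50 = $102,780.00
Travel: 9.6 × $290 = $2,784.00
Total: $102,780.00 + $2,784.00 = $105,564.00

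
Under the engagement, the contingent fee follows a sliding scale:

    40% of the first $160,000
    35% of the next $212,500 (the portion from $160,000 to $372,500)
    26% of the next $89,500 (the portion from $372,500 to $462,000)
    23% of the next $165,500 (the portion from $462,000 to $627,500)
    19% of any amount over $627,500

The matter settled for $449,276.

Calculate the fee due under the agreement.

First $160,000 at 40% = $64,000.00
Next $212,500 at 35% = $74,375.00
Remaining $76,776 at 26% = $19,961.76
Fee: $64,000.00 + $74,375.00 + $19,961.76 = $158,336.76

$158,336.76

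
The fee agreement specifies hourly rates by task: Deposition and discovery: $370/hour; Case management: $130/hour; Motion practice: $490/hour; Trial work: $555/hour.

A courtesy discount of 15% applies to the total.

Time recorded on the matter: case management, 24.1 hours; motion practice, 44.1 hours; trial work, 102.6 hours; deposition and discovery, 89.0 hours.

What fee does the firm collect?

Deposition and discovery: 89.0 × $370 = $32,930.00
Case management: 24.1 × $130 = $3,133.00
Motion practice: 44.1 × $490 = $21,609.00
Trial work: 102.6 × $555 = $56,943.00
Subtotal: $114,615.00
Less 15% discount: −$17,192.25
Total: $114,615.00 − $17,192.25 = $97,422.75

$97,422.75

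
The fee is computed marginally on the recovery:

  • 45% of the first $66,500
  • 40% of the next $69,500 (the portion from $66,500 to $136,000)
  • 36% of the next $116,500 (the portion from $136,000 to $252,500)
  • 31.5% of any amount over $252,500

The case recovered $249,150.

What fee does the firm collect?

$98,459.00

First $66,500 at 45% = $29,925.00
Next $69,500 at 40% = $27,800.00
Remaining $113,150 at 36% = $40,734.00
Fee: $29,925.00 + $27,800.00 + $40,734.00 = $98,459.00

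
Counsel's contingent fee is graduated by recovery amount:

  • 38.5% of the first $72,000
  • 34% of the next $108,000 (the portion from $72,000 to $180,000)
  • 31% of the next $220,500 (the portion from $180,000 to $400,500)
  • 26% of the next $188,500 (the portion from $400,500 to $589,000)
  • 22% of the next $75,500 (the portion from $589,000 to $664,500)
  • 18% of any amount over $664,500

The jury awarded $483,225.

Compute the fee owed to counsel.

First $72,000 at 38.5% = $27,720.00
Next $108,000 at 34% = $36,720.00
Next $220,500 at 31% = $68,355.00
Remaining $82,725 at 26% = $21,508.50
Fee: $27,720.00 + $36,720.00 + $68,355.00 + $21,508.50 = $154,303.50

$154,303.50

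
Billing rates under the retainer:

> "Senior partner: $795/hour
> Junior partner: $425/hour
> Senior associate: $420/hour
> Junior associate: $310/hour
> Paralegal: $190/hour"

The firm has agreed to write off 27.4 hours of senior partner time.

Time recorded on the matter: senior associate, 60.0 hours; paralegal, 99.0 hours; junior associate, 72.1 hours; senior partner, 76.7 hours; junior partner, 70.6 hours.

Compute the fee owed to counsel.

$135,559.50

Senior partner: 76.7 × $795 = $60,976.50
Junior partner: 70.6 × $425 = $30,005.00
Senior associate: 60.0 × $420 = $25,200.00
Junior associate: 72.1 × $310 = $22,351.00
Paralegal: 99.0 × $190 = $18,810.00
Subtotal: $157,342.50
Write-off: 27.4 × $795 = $21,783.00
Total: $157,342.50 − $21,783.00 = $135,559.50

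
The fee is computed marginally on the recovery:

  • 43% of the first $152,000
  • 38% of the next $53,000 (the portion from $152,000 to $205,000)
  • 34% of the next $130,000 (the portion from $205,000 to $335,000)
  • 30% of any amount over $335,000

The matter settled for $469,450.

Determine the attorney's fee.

$170,035.00

First $152,000 at 43% = $65,360.00
Next $53,000 at 38% = $20,140.00
Next $130,000 at 34% = $44,200.00
Remaining $134,450 at 30% = $40,335.00
Fee: $65,360.00 + $20,140.00 + $44,200.00 + $40,335.00 = $170,035.00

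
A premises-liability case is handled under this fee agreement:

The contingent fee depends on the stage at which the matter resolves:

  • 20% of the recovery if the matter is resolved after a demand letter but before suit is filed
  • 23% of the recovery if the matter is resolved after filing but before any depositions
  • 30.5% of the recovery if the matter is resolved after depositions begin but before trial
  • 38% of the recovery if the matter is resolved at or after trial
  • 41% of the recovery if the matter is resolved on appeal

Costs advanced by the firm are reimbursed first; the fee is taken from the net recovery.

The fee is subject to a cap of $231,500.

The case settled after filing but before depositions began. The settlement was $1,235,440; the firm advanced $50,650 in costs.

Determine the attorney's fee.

Fee base (net of costs): $1,235,440 − $50,650 = $1,184,790
The matter settled after filing but before depositions began, so the 23% rate applies.
$1,184,790 × 23% = $272,501.70
$272,501.70 exceeds the $231,500 cap, so the fee is capped at $231,500.00.

$231,500.00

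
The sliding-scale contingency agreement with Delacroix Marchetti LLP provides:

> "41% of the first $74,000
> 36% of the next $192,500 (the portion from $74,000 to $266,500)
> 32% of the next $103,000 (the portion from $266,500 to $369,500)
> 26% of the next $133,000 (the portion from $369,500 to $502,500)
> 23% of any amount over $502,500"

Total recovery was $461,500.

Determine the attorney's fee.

$156,520.00

First $74,000 at 41% = $30,340.00
Next $192,500 at 36% = $69,300.00
Next $103,000 at 32% = $32,960.00
Remaining $92,000 at 26% = $23,920.00
Fee: $30,340.00 + $69,300.00 + $32,960.00 + $23,920.00 = $156,520.00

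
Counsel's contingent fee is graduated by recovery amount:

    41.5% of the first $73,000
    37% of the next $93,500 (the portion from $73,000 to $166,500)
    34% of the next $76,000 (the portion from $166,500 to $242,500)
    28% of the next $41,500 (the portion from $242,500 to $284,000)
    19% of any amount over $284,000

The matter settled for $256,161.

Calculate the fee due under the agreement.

$94,555.08

First $73,000 at 41.5% = $30,295.00
Next $93,500 at 37% = $34,595.00
Next $76,000 at 34% = $25,840.00
Remaining $13,661 at 28% = $3,825.08
Fee: $30,295.00 + $34,595.00 + $25,840.00 + $3,825.08 = $94,555.08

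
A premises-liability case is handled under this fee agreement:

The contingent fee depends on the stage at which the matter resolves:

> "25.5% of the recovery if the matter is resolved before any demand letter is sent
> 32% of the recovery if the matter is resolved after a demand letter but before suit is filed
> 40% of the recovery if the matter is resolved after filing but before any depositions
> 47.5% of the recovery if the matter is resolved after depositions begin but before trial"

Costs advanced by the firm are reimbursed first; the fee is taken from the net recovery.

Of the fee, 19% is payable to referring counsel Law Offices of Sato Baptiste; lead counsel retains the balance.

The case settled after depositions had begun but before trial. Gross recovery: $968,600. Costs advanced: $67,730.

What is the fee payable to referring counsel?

Fee base (net of costs): $968,600 − $67,730 = $900,870
The matter settled after depositions had begun but before trial, so the 47.5% rate applies.
$900,870 × 47.5% = $427,913.25
Referral share: 19% of $427,913.25 = $81,303.52; lead counsel retains $427,913.25 − $81,303.52 = $346,609.73.

$81,303.52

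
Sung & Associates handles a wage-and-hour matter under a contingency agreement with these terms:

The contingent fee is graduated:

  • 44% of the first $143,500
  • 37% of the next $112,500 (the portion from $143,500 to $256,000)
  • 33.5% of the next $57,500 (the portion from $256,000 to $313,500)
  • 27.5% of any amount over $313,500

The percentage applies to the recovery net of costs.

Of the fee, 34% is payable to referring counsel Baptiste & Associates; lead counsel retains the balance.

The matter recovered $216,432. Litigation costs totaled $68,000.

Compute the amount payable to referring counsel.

$22,088.05

Fee base (net of costs): $216,432 − $68,000 = $148,432
First $143,500 at 44% = $63,140.00
Remaining $4,932 at 37% = $1,824.84
Fee: $63,140.00 + $1,824.84 = $64,964.84
Referral share: 34% of $64,964.84 = $22,088.05; lead counsel retains $64,964.84 − $22,088.05 = $42,876.79.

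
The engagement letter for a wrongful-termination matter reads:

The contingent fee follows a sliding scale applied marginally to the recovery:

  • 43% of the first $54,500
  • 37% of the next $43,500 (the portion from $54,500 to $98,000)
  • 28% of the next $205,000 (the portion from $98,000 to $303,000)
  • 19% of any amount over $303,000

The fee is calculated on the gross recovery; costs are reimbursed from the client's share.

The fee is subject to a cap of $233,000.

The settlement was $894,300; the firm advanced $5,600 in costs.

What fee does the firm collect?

Fee base is the gross recovery, $894,300; costs are reimbursed separately.
First $54,500 at 43% = $23,435.00
Next $43,500 at 37% = $16,095.00
Next $205,000 at 28% = $57,400.00
Remaining $591,300 at 19% = $112,347.00
Fee: $23,435.00 + $16,095.00 + $57,400.00 + $112,347.00 = $209,277.00
$209,277.00 is under the $233,000 cap.

$209,277.00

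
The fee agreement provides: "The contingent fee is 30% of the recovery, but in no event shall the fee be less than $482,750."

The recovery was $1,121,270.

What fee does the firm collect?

$482,750.00

30% of $1,121,270 = $336,381.00
That is below the $482,750 minimum, so the minimum applies.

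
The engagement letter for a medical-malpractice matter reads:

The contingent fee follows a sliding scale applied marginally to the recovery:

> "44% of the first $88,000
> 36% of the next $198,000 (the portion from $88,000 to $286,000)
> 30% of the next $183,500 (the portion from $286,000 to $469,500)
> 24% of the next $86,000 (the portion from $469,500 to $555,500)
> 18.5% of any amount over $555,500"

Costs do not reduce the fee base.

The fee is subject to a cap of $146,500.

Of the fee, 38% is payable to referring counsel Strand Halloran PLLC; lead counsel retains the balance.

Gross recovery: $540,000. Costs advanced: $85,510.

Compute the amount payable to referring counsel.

Fee base is the gross recovery, $540,000; costs are reimbursed separately.
First $88,000 at 44% = $38,720.00
Next $198,000 at 36% = $71,280.00
Next $183,500 at 30% = $55,050.00
Remaining $70,500 at 24% = $16,920.00
Fee: $38,720.00 + $71,280.00 + $55,050.00 + $16,920.00 = $181,970.00
$181,970.00 exceeds the $146,500 cap, so the fee is capped at $146,500.00.
Referral share: 38% of $146,500.00 = $55,670.00; lead counsel retains $146,500.00 − $55,670.00 = $90,830.00.

$55,670.00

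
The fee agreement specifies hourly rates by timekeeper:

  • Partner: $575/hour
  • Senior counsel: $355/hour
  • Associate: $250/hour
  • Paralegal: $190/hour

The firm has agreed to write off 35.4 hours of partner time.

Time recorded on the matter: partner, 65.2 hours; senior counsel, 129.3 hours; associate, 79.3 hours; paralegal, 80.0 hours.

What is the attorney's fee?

$98,061.50

Partner: 65.2 × $575 = $37,490.00
Senior counsel: 129.3 × $355 = $45,901.50
Associate: 79.3 × $250 = $19,825.00
Paralegal: 80.0 × $190 = $15,200.00
Subtotal: $118,416.50
Write-off: 35.4 × $575 = $20,355.00
Total: $118,416.50 − $20,355.00 = $98,061.50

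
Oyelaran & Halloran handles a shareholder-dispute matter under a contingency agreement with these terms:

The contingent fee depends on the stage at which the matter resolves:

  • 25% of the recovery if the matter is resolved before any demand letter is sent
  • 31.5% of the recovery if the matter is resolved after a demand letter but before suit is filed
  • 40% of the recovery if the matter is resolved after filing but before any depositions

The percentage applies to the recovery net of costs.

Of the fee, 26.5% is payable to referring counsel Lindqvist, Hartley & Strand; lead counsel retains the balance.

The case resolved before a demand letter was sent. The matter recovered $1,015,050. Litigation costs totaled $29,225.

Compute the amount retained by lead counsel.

$181,145.34

Fee base (net of costs): $1,015,050 − $29,225 = $985,825
The matter resolved before a demand letter was sent, so the 25% rate applies.
$985,825 × 25% = $246,456.25
Referral share: 26.5% of $246,456.25 = $65,310.91; lead counsel retains $246,456.25 − $65,310.91 = $181,145.34.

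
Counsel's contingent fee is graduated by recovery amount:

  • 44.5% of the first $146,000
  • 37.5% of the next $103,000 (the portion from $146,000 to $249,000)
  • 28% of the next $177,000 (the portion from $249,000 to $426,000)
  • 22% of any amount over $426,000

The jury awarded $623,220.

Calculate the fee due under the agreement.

First $146,000 at 44.5% = $64,970.00
Next $103,000 at 37.5% = $38,625.00
Next $177,000 at 28% = $49,560.00
Remaining $197,220 at 22% = $43,388.40
Fee: $64,970.00 + $38,625.00 + $49,560.00 + $43,388.40 = $196,543.40

$196,543.40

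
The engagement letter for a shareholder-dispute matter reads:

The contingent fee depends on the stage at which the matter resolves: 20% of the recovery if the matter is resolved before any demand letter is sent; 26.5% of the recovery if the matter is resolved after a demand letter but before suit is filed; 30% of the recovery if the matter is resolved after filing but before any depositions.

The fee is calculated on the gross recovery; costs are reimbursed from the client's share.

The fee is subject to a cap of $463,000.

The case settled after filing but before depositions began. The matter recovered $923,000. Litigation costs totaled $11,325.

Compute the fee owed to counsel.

Fee base is the gross recovery, $923,000; costs are reimbursed separately.
The matter settled after filing but before depositions began, so the 30% rate applies.
$923,000 × 30% = $276,900.00
$276,900.00 is under the $463,000 cap.

$276,900.00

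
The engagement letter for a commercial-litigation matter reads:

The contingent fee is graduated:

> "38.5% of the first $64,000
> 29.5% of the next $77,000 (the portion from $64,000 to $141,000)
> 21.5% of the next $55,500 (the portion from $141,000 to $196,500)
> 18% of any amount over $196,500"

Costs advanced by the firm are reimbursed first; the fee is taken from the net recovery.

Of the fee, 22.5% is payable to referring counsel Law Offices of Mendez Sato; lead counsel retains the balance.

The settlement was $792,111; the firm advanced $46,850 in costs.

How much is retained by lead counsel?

Fee base (net of costs): $792,111 − $46,850 = $745,261
First $64,000 at 38.5% = $24,640.00
Next $77,000 at 29.5% = $22,715.00
Next $55,500 at 21.5% = $11,932.50
Remaining $548,761 at 18% = $98,776.98
Fee: $24,640.00 + $22,715.00 + $11,932.50 + $98,776.98 = $158,064.48
Referral share: 22.5% of $158,064.48 = $35,564.51; lead counsel retains $158,064.48 − $35,564.51 = $122,499.97.

$122,499.97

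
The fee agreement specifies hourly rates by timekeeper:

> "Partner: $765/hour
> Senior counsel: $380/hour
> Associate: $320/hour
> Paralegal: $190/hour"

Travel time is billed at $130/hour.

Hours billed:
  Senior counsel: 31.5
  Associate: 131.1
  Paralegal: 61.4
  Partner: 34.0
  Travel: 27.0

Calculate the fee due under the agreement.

Partner: 34.0 × $765 = $26,010.00
Senior counsel: 31.5 × $380 = $11,970.00
Associate: 131.1 × $320 = $41,952.00
Paralegal: 61.4 × $190 = $11,666.00
Subtotal: $26,010.00 + $11,970.00 + $41,952.00 + $11,666.00 = $91,598.00
Travel: 27.0 × $130 = $3,510.00
Total: $91,598.00 + $3,510.00 = $95,108.00

$95,108.00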